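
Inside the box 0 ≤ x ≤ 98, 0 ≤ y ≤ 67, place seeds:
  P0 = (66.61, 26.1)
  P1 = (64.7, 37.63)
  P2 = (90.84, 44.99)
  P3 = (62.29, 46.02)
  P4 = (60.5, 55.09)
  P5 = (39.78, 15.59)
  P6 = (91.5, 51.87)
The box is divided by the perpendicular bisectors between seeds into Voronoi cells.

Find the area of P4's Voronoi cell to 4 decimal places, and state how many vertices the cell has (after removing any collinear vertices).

Area of P4's cell: 1237.3331 (5 vertices)

1. box [0,98]×[0,67]: [(0, 0) (98, 0) (98, 67) (0, 67)]
2. ⊥bis P4·P0 via (63.555,40.595): [(0, 27.2) (98, 47.8547) (98, 67) (0, 67)]  |A|=2888.3193
3. ⊥bis P4·P1 via (62.6,46.36): [(0, 31.3016) (98, 54.8755) (98, 67) (0, 67)]  |A|=2343.3248
4. ⊥bis P4·P2 via (75.67,50.04): [(0, 31.3016) (75.476, 49.4573) (81.3159, 67) (0, 67)]  |A|=2060.4364
5. ⊥bis P4·P3 via (61.395,50.555): [(0, 38.4385) (76.8573, 53.6065) (81.3159, 67) (0, 67)]  |A|=1642.1317
6. ⊥bis P4·P5 via (50.14,35.34): [(0, 61.6413) (32.1409, 44.7816) (76.8573, 53.6065) (81.3159, 67) (0, 67)]  |A|=1269.2524
7. ⊥bis P4·P6 via (76,53.48): [(0, 61.6413) (32.1409, 44.7816) (75.9955, 53.4365) (77.4043, 67) (0, 67)]  |A|=1237.3331
8. canonical 5-gon: [(0, 61.6413) (32.1409, 44.7816) (75.9955, 53.4365) (77.4043, 67) (0, 67)]
9. shoelace: 1237.3331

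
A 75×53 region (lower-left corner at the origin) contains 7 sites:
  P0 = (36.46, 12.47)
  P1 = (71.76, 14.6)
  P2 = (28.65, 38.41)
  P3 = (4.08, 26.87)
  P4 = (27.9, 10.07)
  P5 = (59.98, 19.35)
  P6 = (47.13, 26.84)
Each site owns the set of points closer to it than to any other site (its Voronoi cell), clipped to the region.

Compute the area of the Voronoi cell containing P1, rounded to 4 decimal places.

Area of P1's cell: 316.4392

1. box [0,75]×[0,53]: [(0, 0) (75, 0) (75, 53) (0, 53)]
2. ⊥bis P1·P0 via (54.11,13.535): [(54.9267, 0) (75, 0) (75, 53) (51.7287, 53)]  |A|=1148.6323
3. ⊥bis P1·P2 via (50.205,26.505): [(53.0199, 31.6015) (54.9267, 0) (75, 0) (75, 53) (64.8384, 53)]  |A|=1008.3685
4. ⊥bis P1·P3 via (37.92,20.735): [(53.0199, 31.6015) (54.9267, 0) (75, 0) (75, 53) (64.8384, 53)]  |A|=1008.3685
5. ⊥bis P1·P4 via (49.83,12.335): [(53.0199, 31.6015) (54.9267, 0) (75, 0) (75, 53) (64.8384, 53)]  |A|=1008.3685
6. ⊥bis P1·P5 via (65.87,16.975): [(59.0252, 0) (75, 0) (75, 39.6174)]  |A|=316.4392
7. ⊥bis P1·P6 via (59.445,20.72): [(59.0252, 0) (75, 0) (75, 39.6174)]  |A|=316.4392
8. canonical 3-gon: [(59.0252, 0) (75, 0) (75, 39.6174)]
9. shoelace: 316.4392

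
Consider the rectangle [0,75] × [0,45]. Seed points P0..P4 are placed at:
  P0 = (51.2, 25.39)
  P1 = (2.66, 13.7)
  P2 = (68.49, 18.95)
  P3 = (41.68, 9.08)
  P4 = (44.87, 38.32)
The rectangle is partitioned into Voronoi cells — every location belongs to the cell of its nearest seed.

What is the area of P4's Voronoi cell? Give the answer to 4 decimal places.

1. box [0,75]×[0,45]: [(0, 0) (75, 0) (75, 45) (0, 45)]
2. ⊥bis P4·P0 via (48.035,31.855): [(0, 8.339) (74.8857, 45) (0, 45)]  |A|=1372.6911
3. ⊥bis P4·P1 via (23.765,26.01): [(26.5039, 21.3143) (74.8857, 45) (12.6886, 45)]  |A|=736.5919
4. ⊥bis P4·P2 via (56.68,28.635): [(26.5039, 21.3143) (66.8906, 41.0859) (70.1004, 45) (12.6886, 45)]  |A|=727.2269
5. ⊥bis P4·P3 via (43.275,23.7): [(23.8781, 25.8161) (33.5454, 24.7615) (66.8906, 41.0859) (70.1004, 45) (12.6886, 45)]  |A|=706.851
6. canonical 5-gon: [(23.8781, 25.8161) (33.5454, 24.7615) (66.8906, 41.0859) (70.1004, 45) (12.6886, 45)]
7. shoelace: 706.851

Area of P4's cell: 706.8510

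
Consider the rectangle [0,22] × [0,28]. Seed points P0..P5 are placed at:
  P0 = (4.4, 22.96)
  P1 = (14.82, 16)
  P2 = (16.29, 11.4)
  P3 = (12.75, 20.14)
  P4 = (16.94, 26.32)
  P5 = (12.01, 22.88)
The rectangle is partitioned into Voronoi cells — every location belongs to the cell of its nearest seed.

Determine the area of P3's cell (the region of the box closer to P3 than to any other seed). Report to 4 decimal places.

Area of P3's cell: 42.7631

1. box [0,22]×[0,28]: [(0, 0) (22, 0) (22, 28) (0, 28)]
2. ⊥bis P3·P0 via (8.575,21.55): [(1.297, 0) (22, 0) (22, 28) (10.7533, 28)]  |A|=447.295
3. ⊥bis P3·P1 via (13.785,18.07): [(6.1024, 14.2287) (22, 22.1775) (22, 28) (10.7533, 28)]  |A|=123.7224
4. ⊥bis P3·P2 via (14.52,15.77): [(6.1024, 14.2287) (22, 22.1775) (22, 28) (10.7533, 28)]  |A|=123.7224
5. ⊥bis P3·P4 via (14.845,23.23): [(10.2049, 26.376) (6.1024, 14.2287) (18.7754, 20.5652)]  |A|=63.9736
6. ⊥bis P3·P5 via (12.38,21.51): [(15.957, 22.4761) (8.1782, 20.3752) (6.1024, 14.2287) (18.7754, 20.5652)]  |A|=42.7631
7. canonical 4-gon: [(15.957, 22.4761) (8.1782, 20.3752) (6.1024, 14.2287) (18.7754, 20.5652)]
8. shoelace: 42.7631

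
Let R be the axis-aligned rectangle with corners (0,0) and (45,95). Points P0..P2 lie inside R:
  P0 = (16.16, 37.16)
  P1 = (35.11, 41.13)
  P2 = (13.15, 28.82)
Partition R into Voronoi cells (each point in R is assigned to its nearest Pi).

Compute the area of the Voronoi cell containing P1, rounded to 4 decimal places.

1. box [0,45]×[0,95]: [(0, 0) (45, 0) (45, 95) (0, 95)]
2. ⊥bis P1·P0 via (25.635,39.145): [(33.8358, 0) (45, 0) (45, 95) (13.9335, 95)]  |A|=2005.9593
3. ⊥bis P1·P2 via (24.13,34.975): [(27.928, 28.1996) (43.7357, 0) (45, 0) (45, 95) (13.9335, 95)]  |A|=1866.3724
4. canonical 5-gon: [(27.928, 28.1996) (43.7357, 0) (45, 0) (45, 95) (13.9335, 95)]
5. shoelace: 1866.3724

Area of P1's cell: 1866.3724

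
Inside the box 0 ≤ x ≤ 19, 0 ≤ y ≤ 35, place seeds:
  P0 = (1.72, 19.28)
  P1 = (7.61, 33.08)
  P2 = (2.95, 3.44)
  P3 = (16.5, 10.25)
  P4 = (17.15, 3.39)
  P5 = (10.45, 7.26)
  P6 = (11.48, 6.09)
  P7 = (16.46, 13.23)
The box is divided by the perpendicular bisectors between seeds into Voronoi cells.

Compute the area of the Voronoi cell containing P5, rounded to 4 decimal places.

Area of P5's cell: 60.1070

1. box [0,19]×[0,35]: [(0, 0) (19, 0) (19, 35) (0, 35)]
2. ⊥bis P5·P0 via (6.085,13.27): [(0, 8.8505) (0, 0) (19, 0) (19, 22.65)]  |A|=299.2553
3. ⊥bis P5·P1 via (9.03,20.17): [(16.7553, 21.0197) (0, 8.8505) (0, 0) (19, 0) (19, 21.2666)]  |A|=297.7026
4. ⊥bis P5·P2 via (6.7,5.35): [(16.7553, 21.0197) (3.5893, 11.4574) (9.4249, 0) (19, 0) (19, 21.2666)]  |A|=227.8264
5. ⊥bis P5·P3 via (13.475,8.755): [(9.8811, 16.027) (3.5893, 11.4574) (9.4249, 0) (17.8019, 0)]  |A|=116.5055
6. ⊥bis P5·P4 via (13.8,5.325): [(14.5384, 6.6033) (9.8811, 16.027) (3.5893, 11.4574) (9.4249, 0) (10.7242, 0)]  |A|=93.1375
7. ⊥bis P5·P6 via (10.965,6.675): [(13.4303, 8.8453) (9.8811, 16.027) (3.5893, 11.4574) (7.5544, 3.6725)]  |A|=63.8294
8. ⊥bis P5·P7 via (13.455,10.245): [(13.4303, 8.8453) (12.0293, 11.6803) (8.6207, 15.1117) (3.5893, 11.4574) (7.5544, 3.6725)]  |A|=60.107
9. canonical 5-gon: [(13.4303, 8.8453) (12.0293, 11.6803) (8.6207, 15.1117) (3.5893, 11.4574) (7.5544, 3.6725)]
10. shoelace: 60.107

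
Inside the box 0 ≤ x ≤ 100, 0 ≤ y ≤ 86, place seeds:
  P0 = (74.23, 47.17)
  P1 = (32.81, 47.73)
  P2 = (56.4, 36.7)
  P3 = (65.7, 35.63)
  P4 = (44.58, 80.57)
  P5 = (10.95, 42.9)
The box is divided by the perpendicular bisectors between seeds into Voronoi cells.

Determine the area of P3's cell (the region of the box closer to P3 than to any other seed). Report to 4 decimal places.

Area of P3's cell: 1376.3280

1. box [0,100]×[0,86]: [(0, 0) (100, 0) (100, 86) (0, 86)]
2. ⊥bis P3·P0 via (69.965,41.4): [(0, 0) (100, 0) (100, 19.1991) (9.6269, 86) (0, 86)]  |A|=5581.4971
3. ⊥bis P3·P1 via (49.255,41.68): [(33.9212, 0) (100, 0) (100, 19.1991) (53.6017, 53.4952)]  |A|=2212.8511
4. ⊥bis P3·P2 via (61.05,36.165): [(56.8891, 0) (100, 0) (100, 19.1991) (62.3038, 47.0629)]  |A|=1376.328
5. ⊥bis P3·P4 via (55.14,58.1): [(56.8891, 0) (100, 0) (100, 19.1991) (62.3038, 47.0629)]  |A|=1376.328
6. ⊥bis P3·P5 via (38.325,39.265): [(56.8891, 0) (100, 0) (100, 19.1991) (62.3038, 47.0629)]  |A|=1376.328
7. canonical 4-gon: [(56.8891, 0) (100, 0) (100, 19.1991) (62.3038, 47.0629)]
8. shoelace: 1376.328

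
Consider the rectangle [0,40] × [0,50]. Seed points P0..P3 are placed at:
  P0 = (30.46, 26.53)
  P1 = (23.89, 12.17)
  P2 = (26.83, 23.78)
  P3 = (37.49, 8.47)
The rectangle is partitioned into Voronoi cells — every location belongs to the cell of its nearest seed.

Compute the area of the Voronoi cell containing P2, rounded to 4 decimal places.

1. box [0,40]×[0,50]: [(0, 0) (40, 0) (40, 50) (0, 50)]
2. ⊥bis P2·P0 via (28.645,25.155): [(0, 0) (40, 0) (40, 10.1664) (9.823, 50) (0, 50)]  |A|=1398.9713
3. ⊥bis P2·P1 via (25.36,17.975): [(0, 24.3969) (36.1554, 15.2413) (9.823, 50) (0, 50)]  |A|=633.5628
4. ⊥bis P2·P3 via (32.16,16.125): [(0, 24.3969) (32.2948, 16.2189) (34.3374, 17.6411) (9.823, 50) (0, 50)]  |A|=629.8192
5. canonical 5-gon: [(0, 24.3969) (32.2948, 16.2189) (34.3374, 17.6411) (9.823, 50) (0, 50)]
6. shoelace: 629.8192

Area of P2's cell: 629.8192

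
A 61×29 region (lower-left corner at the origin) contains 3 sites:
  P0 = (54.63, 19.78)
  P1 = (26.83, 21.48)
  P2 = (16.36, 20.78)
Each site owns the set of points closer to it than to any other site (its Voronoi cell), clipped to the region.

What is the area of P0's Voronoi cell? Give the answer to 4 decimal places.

Area of P0's cell: 598.7008

1. box [0,61]×[0,29]: [(0, 0) (61, 0) (61, 29) (0, 29)]
2. ⊥bis P0·P1 via (40.73,20.63): [(39.4685, 0) (61, 0) (61, 29) (41.2418, 29)]  |A|=598.7008
3. ⊥bis P0·P2 via (35.495,20.28): [(39.4685, 0) (61, 0) (61, 29) (41.2418, 29)]  |A|=598.7008
4. canonical 4-gon: [(39.4685, 0) (61, 0) (61, 29) (41.2418, 29)]
5. shoelace: 598.7008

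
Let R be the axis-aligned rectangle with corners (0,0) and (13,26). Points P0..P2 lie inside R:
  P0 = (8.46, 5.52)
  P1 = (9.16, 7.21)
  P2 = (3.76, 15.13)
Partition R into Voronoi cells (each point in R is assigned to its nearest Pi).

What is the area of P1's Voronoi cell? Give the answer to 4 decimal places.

1. box [0,13]×[0,26]: [(0, 0) (13, 0) (13, 26) (0, 26)]
2. ⊥bis P1·P0 via (8.81,6.365): [(0, 10.0141) (13, 4.6295) (13, 26) (0, 26)]  |A|=242.8165
3. ⊥bis P1·P2 via (6.46,11.17): [(2.9641, 8.7864) (13, 4.6295) (13, 15.6291)]  |A|=55.1957
4. canonical 3-gon: [(2.9641, 8.7864) (13, 4.6295) (13, 15.6291)]
5. shoelace: 55.1957

Area of P1's cell: 55.1957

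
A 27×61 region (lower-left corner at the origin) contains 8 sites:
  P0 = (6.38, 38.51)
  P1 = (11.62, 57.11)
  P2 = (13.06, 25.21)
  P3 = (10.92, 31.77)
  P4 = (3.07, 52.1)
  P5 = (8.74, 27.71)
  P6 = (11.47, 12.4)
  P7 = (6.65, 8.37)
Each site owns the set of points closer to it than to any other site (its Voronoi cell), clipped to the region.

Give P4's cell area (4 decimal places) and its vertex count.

Area of P4's cell: 124.4173 (4 vertices)

1. box [0,27]×[0,61]: [(0, 0) (27, 0) (27, 61) (0, 61)]
2. ⊥bis P4·P0 via (4.725,45.305): [(0, 44.1542) (27, 50.7303) (27, 61) (0, 61)]  |A|=366.0592
3. ⊥bis P4·P1 via (7.345,54.605): [(0, 44.1542) (11.7866, 47.0249) (3.5978, 61) (0, 61)]  |A|=124.4173
4. ⊥bis P4·P2 via (8.065,38.655): [(0, 44.1542) (11.7866, 47.0249) (3.5978, 61) (0, 61)]  |A|=124.4173
5. ⊥bis P4·P3 via (6.995,41.935): [(0, 44.1542) (11.7866, 47.0249) (3.5978, 61) (0, 61)]  |A|=124.4173
6. ⊥bis P4·P5 via (5.905,39.905): [(0, 44.1542) (11.7866, 47.0249) (3.5978, 61) (0, 61)]  |A|=124.4173
7. ⊥bis P4·P6 via (7.27,32.25): [(0, 44.1542) (11.7866, 47.0249) (3.5978, 61) (0, 61)]  |A|=124.4173
8. ⊥bis P4·P7 via (4.86,30.235): [(0, 44.1542) (11.7866, 47.0249) (3.5978, 61) (0, 61)]  |A|=124.4173
9. canonical 4-gon: [(0, 44.1542) (11.7866, 47.0249) (3.5978, 61) (0, 61)]
10. shoelace: 124.4173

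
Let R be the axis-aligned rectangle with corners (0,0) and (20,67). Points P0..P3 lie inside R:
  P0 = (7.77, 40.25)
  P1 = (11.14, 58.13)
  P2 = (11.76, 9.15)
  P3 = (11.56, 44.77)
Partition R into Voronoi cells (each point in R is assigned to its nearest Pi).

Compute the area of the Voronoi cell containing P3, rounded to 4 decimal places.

Area of P3's cell: 183.5691

1. box [0,20]×[0,67]: [(0, 0) (20, 0) (20, 67) (0, 67)]
2. ⊥bis P3·P0 via (9.665,42.51): [(0, 50.6141) (20, 33.8441) (20, 67) (0, 67)]  |A|=495.4179
3. ⊥bis P3·P1 via (11.35,51.45): [(0, 51.0932) (0, 50.6141) (20, 33.8441) (20, 51.7219)]  |A|=183.5691
4. ⊥bis P3·P2 via (11.66,26.96): [(0, 51.0932) (0, 50.6141) (20, 33.8441) (20, 51.7219)]  |A|=183.5691
5. canonical 4-gon: [(0, 51.0932) (0, 50.6141) (20, 33.8441) (20, 51.7219)]
6. shoelace: 183.5691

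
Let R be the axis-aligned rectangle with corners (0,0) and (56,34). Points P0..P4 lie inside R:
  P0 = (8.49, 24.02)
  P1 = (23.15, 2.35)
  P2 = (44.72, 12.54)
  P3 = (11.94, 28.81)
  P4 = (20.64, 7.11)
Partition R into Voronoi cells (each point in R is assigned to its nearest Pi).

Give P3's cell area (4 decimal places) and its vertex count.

1. box [0,56]×[0,34]: [(0, 0) (56, 0) (56, 34) (0, 34)]
2. ⊥bis P3·P0 via (10.215,26.415): [(0, 33.7724) (46.8897, 0) (56, 0) (56, 34) (0, 34)]  |A|=1112.2114
3. ⊥bis P3·P1 via (17.545,15.58): [(0, 33.7724) (22.4016, 17.6376) (56, 31.8718) (56, 34) (0, 34)]  |A|=496.4504
4. ⊥bis P3·P2 via (28.33,20.675): [(0, 33.7724) (22.4016, 17.6376) (27.9995, 20.0091) (34.9437, 34) (0, 34)]  |A|=319.3571
5. ⊥bis P3·P4 via (16.29,17.96): [(0, 33.7724) (19.9286, 19.4188) (29.6387, 23.3118) (34.9437, 34) (0, 34)]  |A|=298.5951
6. canonical 5-gon: [(0, 33.7724) (19.9286, 19.4188) (29.6387, 23.3118) (34.9437, 34) (0, 34)]
7. shoelace: 298.5951

Area of P3's cell: 298.5951 (5 vertices)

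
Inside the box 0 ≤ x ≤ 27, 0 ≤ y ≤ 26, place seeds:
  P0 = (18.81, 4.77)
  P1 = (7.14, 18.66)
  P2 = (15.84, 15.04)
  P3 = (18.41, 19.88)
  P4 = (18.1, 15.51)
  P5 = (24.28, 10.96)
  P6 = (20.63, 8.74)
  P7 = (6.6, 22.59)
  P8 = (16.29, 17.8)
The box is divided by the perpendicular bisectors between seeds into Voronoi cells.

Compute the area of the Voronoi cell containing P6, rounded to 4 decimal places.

1. box [0,27]×[0,26]: [(0, 0) (27, 0) (27, 26) (0, 26)]
2. ⊥bis P6·P0 via (19.72,6.755): [(0, 15.7954) (27, 3.4176) (27, 26) (0, 26)]  |A|=442.6249
3. ⊥bis P6·P1 via (13.885,13.7): [(11.5367, 10.5066) (27, 3.4176) (27, 26) (22.9299, 26)]  |A|=206.1296
4. ⊥bis P6·P2 via (18.235,11.89): [(14.5803, 9.1112) (27, 3.4176) (27, 18.5542)]  |A|=93.9963
5. ⊥bis P6·P3 via (19.52,14.31): [(22.092, 14.8226) (14.5803, 9.1112) (27, 3.4176) (27, 15.8006)]  |A|=87.2391
6. ⊥bis P6·P4 via (19.365,12.125): [(17.7506, 11.5217) (14.5803, 9.1112) (27, 3.4176) (27, 14.9783)]  |A|=77.4586
7. ⊥bis P6·P5 via (22.455,9.85): [(20.7553, 12.6446) (17.7506, 11.5217) (14.5803, 9.1112) (26.1227, 3.8198)]  |A|=38.5705
8. ⊥bis P6·P7 via (13.615,15.665): [(20.7553, 12.6446) (17.7506, 11.5217) (14.5803, 9.1112) (26.1227, 3.8198)]  |A|=38.5705
9. ⊥bis P6·P8 via (18.46,13.27): [(20.7553, 12.6446) (17.7506, 11.5217) (14.5803, 9.1112) (26.1227, 3.8198)]  |A|=38.5705
10. canonical 4-gon: [(20.7553, 12.6446) (17.7506, 11.5217) (14.5803, 9.1112) (26.1227, 3.8198)]
11. shoelace: 38.5705

Area of P6's cell: 38.5705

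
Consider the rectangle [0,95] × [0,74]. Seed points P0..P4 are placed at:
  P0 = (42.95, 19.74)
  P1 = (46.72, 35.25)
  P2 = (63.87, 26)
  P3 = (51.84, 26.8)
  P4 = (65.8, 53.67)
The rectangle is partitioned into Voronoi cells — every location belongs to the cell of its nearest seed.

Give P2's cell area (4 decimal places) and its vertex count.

1. box [0,95]×[0,74]: [(0, 0) (95, 0) (95, 74) (0, 74)]
2. ⊥bis P2·P0 via (53.41,22.87): [(60.2535, 0) (95, 0) (95, 74) (38.1101, 74)]  |A|=3390.5463
3. ⊥bis P2·P1 via (55.295,30.625): [(52.5901, 25.61) (60.2535, 0) (95, 0) (95, 74) (78.6897, 74)]  |A|=2408.723
4. ⊥bis P2·P3 via (57.855,26.4): [(58.5355, 36.6331) (56.8547, 11.3583) (60.2535, 0) (95, 0) (95, 74) (78.6897, 74)]  |A|=2342.8523
5. ⊥bis P2·P4 via (64.835,39.835): [(60.4283, 40.1424) (58.5355, 36.6331) (56.8547, 11.3583) (60.2535, 0) (95, 0) (95, 37.731)]  |A|=1439.7965
6. canonical 6-gon: [(60.4283, 40.1424) (58.5355, 36.6331) (56.8547, 11.3583) (60.2535, 0) (95, 0) (95, 37.731)]
7. shoelace: 1439.7965

Area of P2's cell: 1439.7965 (6 vertices)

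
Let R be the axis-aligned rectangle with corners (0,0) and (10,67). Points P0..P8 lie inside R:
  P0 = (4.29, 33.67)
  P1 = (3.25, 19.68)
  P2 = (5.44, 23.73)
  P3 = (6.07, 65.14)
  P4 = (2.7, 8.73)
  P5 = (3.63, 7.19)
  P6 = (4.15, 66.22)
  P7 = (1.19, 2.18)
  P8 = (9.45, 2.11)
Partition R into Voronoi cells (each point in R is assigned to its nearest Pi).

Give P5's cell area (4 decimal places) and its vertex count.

1. box [0,10]×[0,67]: [(0, 0) (10, 0) (10, 67) (0, 67)]
2. ⊥bis P5·P0 via (3.96,20.43): [(0, 20.5287) (0, 0) (10, 0) (10, 20.2795)]  |A|=204.0408
3. ⊥bis P5·P1 via (3.44,13.435): [(0, 13.3303) (0, 0) (10, 0) (10, 13.6346)]  |A|=134.8246
4. ⊥bis P5·P2 via (4.535,15.46): [(0, 13.3303) (0, 0) (10, 0) (10, 13.6346)]  |A|=134.8246
5. ⊥bis P5·P3 via (4.85,36.165): [(0, 13.3303) (0, 0) (10, 0) (10, 13.6346)]  |A|=134.8246
6. ⊥bis P5·P4 via (3.165,7.96): [(0, 6.0487) (0, 0) (10, 0) (10, 12.0876)]  |A|=90.6815
7. ⊥bis P5·P6 via (3.89,36.705): [(0, 6.0487) (0, 0) (10, 0) (10, 12.0876)]  |A|=90.6815
8. ⊥bis P5·P7 via (2.41,4.685): [(0, 6.0487) (0, 5.8587) (10, 0.9885) (10, 12.0876)]  |A|=56.4455
9. ⊥bis P5·P8 via (6.54,4.65): [(0, 6.0487) (0, 5.8587) (5.3295, 3.2631) (10, 8.614) (10, 12.0876)]  |A|=38.6378
10. canonical 5-gon: [(0, 6.0487) (0, 5.8587) (5.3295, 3.2631) (10, 8.614) (10, 12.0876)]
11. shoelace: 38.6378

Area of P5's cell: 38.6378 (5 vertices)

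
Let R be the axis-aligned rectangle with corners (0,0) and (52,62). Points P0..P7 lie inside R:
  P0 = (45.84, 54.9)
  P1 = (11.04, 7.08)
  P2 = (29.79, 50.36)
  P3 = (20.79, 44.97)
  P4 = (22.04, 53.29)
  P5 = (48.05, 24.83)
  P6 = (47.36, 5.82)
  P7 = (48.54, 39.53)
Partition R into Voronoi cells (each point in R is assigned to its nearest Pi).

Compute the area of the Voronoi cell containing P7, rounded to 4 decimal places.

1. box [0,52]×[0,62]: [(0, 0) (52, 0) (52, 62) (0, 62)]
2. ⊥bis P7·P0 via (47.19,47.215): [(0, 38.9253) (0, 0) (52, 0) (52, 48.06)]  |A|=2261.6162
3. ⊥bis P7·P1 via (29.79,23.305): [(14.126, 41.4067) (49.9566, 0) (52, 0) (52, 48.06)]  |A|=952.4178
4. ⊥bis P7·P2 via (39.165,44.945): [(39.718, 45.9024) (27.9164, 25.4702) (49.9566, 0) (52, 0) (52, 48.06)]  |A|=717.4951
5. ⊥bis P7·P3 via (34.665,42.25): [(39.718, 45.9024) (33.1528, 34.536) (30.7366, 22.211) (49.9566, 0) (52, 0) (52, 48.06)]  |A|=696.1778
6. ⊥bis P7·P4 via (35.29,46.41): [(39.718, 45.9024) (33.1528, 34.536) (30.7366, 22.211) (49.9566, 0) (52, 0) (52, 48.06)]  |A|=696.1778
7. ⊥bis P7·P5 via (48.295,32.18): [(39.718, 45.9024) (33.1528, 34.536) (32.7922, 32.6968) (52, 32.0565) (52, 48.06)]  |A|=231.3085
8. ⊥bis P7·P6 via (47.95,22.675): [(39.718, 45.9024) (33.1528, 34.536) (32.7922, 32.6968) (52, 32.0565) (52, 48.06)]  |A|=231.3085
9. canonical 5-gon: [(39.718, 45.9024) (33.1528, 34.536) (32.7922, 32.6968) (52, 32.0565) (52, 48.06)]
10. shoelace: 231.3085

Area of P7's cell: 231.3085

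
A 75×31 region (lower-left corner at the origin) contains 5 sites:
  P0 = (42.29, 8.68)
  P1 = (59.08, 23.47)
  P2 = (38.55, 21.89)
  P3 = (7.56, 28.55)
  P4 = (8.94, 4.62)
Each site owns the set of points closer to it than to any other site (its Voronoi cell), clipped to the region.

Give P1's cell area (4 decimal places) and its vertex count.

Area of P1's cell: 667.6941 (5 vertices)

1. box [0,75]×[0,31]: [(0, 0) (75, 0) (75, 31) (0, 31)]
2. ⊥bis P1·P0 via (50.685,16.075): [(64.8452, 0) (75, 0) (75, 31) (37.5378, 31)]  |A|=738.0633
3. ⊥bis P1·P2 via (48.815,22.68): [(49.193, 17.7688) (64.8452, 0) (75, 0) (75, 31) (48.1747, 31)]  |A|=667.6941
4. ⊥bis P1·P3 via (33.32,26.01): [(49.193, 17.7688) (64.8452, 0) (75, 0) (75, 31) (48.1747, 31)]  |A|=667.6941
5. ⊥bis P1·P4 via (34.01,14.045): [(49.193, 17.7688) (64.8452, 0) (75, 0) (75, 31) (48.1747, 31)]  |A|=667.6941
6. canonical 5-gon: [(49.193, 17.7688) (64.8452, 0) (75, 0) (75, 31) (48.1747, 31)]
7. shoelace: 667.6941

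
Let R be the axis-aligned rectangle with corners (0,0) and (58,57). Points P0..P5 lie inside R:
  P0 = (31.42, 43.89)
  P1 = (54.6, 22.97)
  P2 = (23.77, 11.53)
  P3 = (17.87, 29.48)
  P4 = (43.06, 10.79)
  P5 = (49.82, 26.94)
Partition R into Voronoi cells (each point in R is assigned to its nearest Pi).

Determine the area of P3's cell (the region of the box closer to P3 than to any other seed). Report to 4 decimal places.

1. box [0,58]×[0,57]: [(0, 0) (58, 0) (58, 57) (0, 57)]
2. ⊥bis P3·P0 via (24.645,36.685): [(0, 0) (58, 0) (58, 5.3207) (3.0406, 57) (0, 57)]  |A|=1885.8679
3. ⊥bis P3·P1 via (36.235,26.225): [(0, 0) (31.5869, 0) (36.1684, 25.8493) (3.0406, 57) (0, 57)]  |A|=1486.4085
4. ⊥bis P3·P2 via (20.82,20.505): [(0, 13.6617) (36.1121, 25.5314) (36.1684, 25.8493) (3.0406, 57) (0, 57)]  |A|=836.505
5. ⊥bis P3·P4 via (30.465,20.135): [(0, 13.6617) (33.9389, 24.8171) (35.3063, 26.66) (3.0406, 57) (0, 57)]  |A|=834.831
6. ⊥bis P3·P5 via (33.845,28.21): [(0, 13.6617) (33.5655, 24.6943) (33.832, 28.0463) (3.0406, 57) (0, 57)]  |A|=831.9152
7. canonical 5-gon: [(0, 13.6617) (33.5655, 24.6943) (33.832, 28.0463) (3.0406, 57) (0, 57)]
8. shoelace: 831.9152

Area of P3's cell: 831.9152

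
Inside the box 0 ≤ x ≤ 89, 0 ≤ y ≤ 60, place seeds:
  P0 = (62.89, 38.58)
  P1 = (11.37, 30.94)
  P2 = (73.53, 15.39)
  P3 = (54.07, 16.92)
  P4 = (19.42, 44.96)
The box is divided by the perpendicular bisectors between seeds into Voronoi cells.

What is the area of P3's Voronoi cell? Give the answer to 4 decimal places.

Area of P3's cell: 1031.9611

1. box [0,89]×[0,60]: [(0, 0) (89, 0) (89, 60) (0, 60)]
2. ⊥bis P3·P0 via (58.48,27.75): [(0, 51.5632) (0, 0) (89, 0) (89, 15.3222)]  |A|=2976.3991
3. ⊥bis P3·P1 via (32.72,23.93): [(36.8643, 36.552) (24.8629, 0) (89, 0) (89, 15.3222)]  |A|=1571.5858
4. ⊥bis P3·P2 via (63.8,16.155): [(64.5183, 25.2912) (36.8643, 36.552) (24.8629, 0) (62.5298, 0)]  |A|=1049.2985
5. ⊥bis P3·P4 via (36.745,30.94): [(64.5183, 25.2912) (40.1904, 35.1976) (33.845, 27.3564) (24.8629, 0) (62.5298, 0)]  |A|=1031.9611
6. canonical 5-gon: [(64.5183, 25.2912) (40.1904, 35.1976) (33.845, 27.3564) (24.8629, 0) (62.5298, 0)]
7. shoelace: 1031.9611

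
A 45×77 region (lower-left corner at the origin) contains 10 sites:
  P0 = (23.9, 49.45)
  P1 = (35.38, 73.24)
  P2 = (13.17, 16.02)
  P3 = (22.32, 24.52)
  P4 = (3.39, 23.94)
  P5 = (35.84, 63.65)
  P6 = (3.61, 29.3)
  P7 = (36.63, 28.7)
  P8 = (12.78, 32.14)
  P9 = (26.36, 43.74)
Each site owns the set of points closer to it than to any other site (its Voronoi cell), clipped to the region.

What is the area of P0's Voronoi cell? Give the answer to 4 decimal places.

1. box [0,45]×[0,77]: [(0, 0) (45, 0) (45, 77) (0, 77)]
2. ⊥bis P0·P1 via (29.64,61.345): [(0, 75.648) (0, 0) (45, 0) (45, 53.9329)]  |A|=2915.5701
3. ⊥bis P0·P2 via (18.535,32.735): [(0, 75.648) (0, 38.6842) (45, 24.2406) (45, 53.9329)]  |A|=1499.7641
4. ⊥bis P0·P3 via (23.11,36.985): [(0, 75.648) (0, 38.6842) (0.9104, 38.392) (45, 35.5977) (45, 53.9329)]  |A|=1249.3987
5. ⊥bis P0·P4 via (13.645,36.695): [(0, 75.648) (0, 47.6656) (12.4435, 37.661) (45, 35.5977) (45, 53.9329)]  |A|=1192.1664
6. ⊥bis P0·P5 via (29.87,56.55): [(16.7967, 67.5426) (0, 75.648) (0, 47.6656) (12.4435, 37.661) (45, 35.5977) (45, 43.828)]  |A|=1049.6704
7. ⊥bis P0·P6 via (13.755,39.375): [(16.7967, 67.5426) (0, 75.648) (0, 53.2256) (15.6596, 37.4572) (45, 35.5977) (45, 43.828)]  |A|=991.3171
8. ⊥bis P0·P7 via (30.265,39.075): [(42.0524, 46.3065) (16.7967, 67.5426) (0, 75.648) (0, 53.2256) (15.6596, 37.4572) (26.5073, 36.7697)]  |A|=881.8971
9. ⊥bis P0·P8 via (18.34,40.795): [(42.0524, 46.3065) (16.7967, 67.5426) (0, 75.648) (0, 53.2256) (1.78, 51.4332) (24.3979, 36.9034) (26.5073, 36.7697)]  |A|=824.6769
10. ⊥bis P0·P9 via (25.13,46.595): [(36.0925, 51.3179) (16.7967, 67.5426) (0, 75.648) (0, 53.2256) (1.78, 51.4332) (15.6614, 42.5157)]  |A|=645.5387
11. canonical 6-gon: [(36.0925, 51.3179) (16.7967, 67.5426) (0, 75.648) (0, 53.2256) (1.78, 51.4332) (15.6614, 42.5157)]
12. shoelace: 645.5387

Area of P0's cell: 645.5387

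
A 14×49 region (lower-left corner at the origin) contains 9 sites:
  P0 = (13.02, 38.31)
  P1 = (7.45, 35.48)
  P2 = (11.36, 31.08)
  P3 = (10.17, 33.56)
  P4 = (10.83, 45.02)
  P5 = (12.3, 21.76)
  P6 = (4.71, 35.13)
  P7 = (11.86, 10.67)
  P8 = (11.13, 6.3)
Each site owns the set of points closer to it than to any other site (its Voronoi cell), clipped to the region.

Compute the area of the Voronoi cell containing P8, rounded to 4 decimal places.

Area of P8's cell: 129.3023

1. box [0,14]×[0,49]: [(0, 0) (14, 0) (14, 49) (0, 49)]
2. ⊥bis P8·P0 via (12.075,22.305): [(0, 23.018) (0, 0) (14, 0) (14, 22.1913)]  |A|=316.4651
3. ⊥bis P8·P1 via (9.29,20.89): [(0, 19.7184) (0, 0) (14, 0) (14, 21.484)]  |A|=288.4168
4. ⊥bis P8·P2 via (11.245,18.69): [(0, 18.7944) (0, 0) (14, 0) (14, 18.6644)]  |A|=262.2116
5. ⊥bis P8·P3 via (10.65,19.93): [(0, 18.7944) (0, 0) (14, 0) (14, 18.6644)]  |A|=262.2116
6. ⊥bis P8·P4 via (10.98,25.66): [(0, 18.7944) (0, 0) (14, 0) (14, 18.6644)]  |A|=262.2116
7. ⊥bis P8·P5 via (11.715,14.03): [(0, 14.9166) (0, 0) (14, 0) (14, 13.8571)]  |A|=201.4156
8. ⊥bis P8·P6 via (7.92,20.715): [(0, 14.9166) (0, 0) (14, 0) (14, 13.8571)]  |A|=201.4156
9. ⊥bis P8·P7 via (11.495,8.485): [(0, 10.4052) (0, 0) (14, 0) (14, 8.0665)]  |A|=129.3023
10. canonical 4-gon: [(0, 10.4052) (0, 0) (14, 0) (14, 8.0665)]
11. shoelace: 129.3023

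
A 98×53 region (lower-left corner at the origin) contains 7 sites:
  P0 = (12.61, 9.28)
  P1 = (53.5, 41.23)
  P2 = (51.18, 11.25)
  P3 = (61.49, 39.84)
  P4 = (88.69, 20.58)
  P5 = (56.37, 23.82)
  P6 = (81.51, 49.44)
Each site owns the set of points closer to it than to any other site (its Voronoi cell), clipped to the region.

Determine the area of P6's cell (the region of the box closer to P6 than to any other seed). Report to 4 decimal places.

1. box [0,98]×[0,53]: [(0, 0) (98, 0) (98, 53) (0, 53)]
2. ⊥bis P6·P0 via (47.06,29.36): [(64.1732, 0) (98, 0) (98, 53) (33.2809, 53)]  |A|=2611.468
3. ⊥bis P6·P1 via (67.505,45.335): [(80.7931, 0) (98, 0) (98, 53) (65.2583, 53)]  |A|=1323.6369
4. ⊥bis P6·P2 via (66.345,30.345): [(73.5838, 24.5961) (98, 5.205) (98, 53) (65.2583, 53)]  |A|=1048.4829
5. ⊥bis P6·P3 via (71.5,44.64): [(85.7415, 14.9406) (98, 5.205) (98, 53) (67.4912, 53)]  |A|=873.5214
6. ⊥bis P6·P4 via (85.1,35.01): [(77.0751, 33.0135) (98, 38.2194) (98, 53) (67.4912, 53)]  |A|=459.5232
7. ⊥bis P6·P5 via (68.94,36.63): [(77.0751, 33.0135) (98, 38.2194) (98, 53) (67.4912, 53)]  |A|=459.5232
8. canonical 4-gon: [(77.0751, 33.0135) (98, 38.2194) (98, 53) (67.4912, 53)]
9. shoelace: 459.5232

Area of P6's cell: 459.5232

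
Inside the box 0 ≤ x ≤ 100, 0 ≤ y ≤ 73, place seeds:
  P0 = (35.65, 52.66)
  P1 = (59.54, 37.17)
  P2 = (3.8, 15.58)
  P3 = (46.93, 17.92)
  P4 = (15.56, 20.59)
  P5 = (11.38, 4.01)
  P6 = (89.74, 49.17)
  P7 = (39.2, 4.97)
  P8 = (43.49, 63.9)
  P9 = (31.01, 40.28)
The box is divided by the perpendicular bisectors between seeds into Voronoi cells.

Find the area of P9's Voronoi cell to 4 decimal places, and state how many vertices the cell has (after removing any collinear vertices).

Area of P9's cell: 744.2727 (5 vertices)

1. box [0,100]×[0,73]: [(0, 0) (100, 0) (100, 73) (0, 73)]
2. ⊥bis P9·P0 via (33.33,46.47): [(0, 58.962) (0, 0) (100, 0) (100, 21.4822)]  |A|=4022.2116
3. ⊥bis P9·P1 via (45.275,38.725): [(45.6173, 41.8648) (0, 58.962) (0, 0) (41.0537, 0)]  |A|=2204.1937
4. ⊥bis P9·P2 via (17.405,27.93): [(41.2364, 1.6768) (45.6173, 41.8648) (0, 58.962) (0, 47.1037)]  |A|=1198.5797
5. ⊥bis P9·P3 via (38.97,29.1): [(25.2259, 19.3144) (44.668, 33.1569) (45.6173, 41.8648) (0, 58.962) (0, 47.1037)]  |A|=916.3099
6. ⊥bis P9·P4 via (23.285,30.435): [(31.6387, 23.8802) (44.668, 33.1569) (45.6173, 41.8648) (0, 58.962) (0, 48.7059)]  |A|=744.2727
7. ⊥bis P9·P5 via (21.195,22.145): [(31.6387, 23.8802) (44.668, 33.1569) (45.6173, 41.8648) (0, 58.962) (0, 48.7059)]  |A|=744.2727
8. ⊥bis P9·P6 via (60.375,44.725): [(31.6387, 23.8802) (44.668, 33.1569) (45.6173, 41.8648) (0, 58.962) (0, 48.7059)]  |A|=744.2727
9. ⊥bis P9·P7 via (35.105,22.625): [(31.6387, 23.8802) (44.668, 33.1569) (45.6173, 41.8648) (0, 58.962) (0, 48.7059)]  |A|=744.2727
10. ⊥bis P9·P8 via (37.25,52.09): [(31.6387, 23.8802) (44.668, 33.1569) (45.6173, 41.8648) (0, 58.962) (0, 48.7059)]  |A|=744.2727
11. canonical 5-gon: [(31.6387, 23.8802) (44.668, 33.1569) (45.6173, 41.8648) (0, 58.962) (0, 48.7059)]
12. shoelace: 744.2727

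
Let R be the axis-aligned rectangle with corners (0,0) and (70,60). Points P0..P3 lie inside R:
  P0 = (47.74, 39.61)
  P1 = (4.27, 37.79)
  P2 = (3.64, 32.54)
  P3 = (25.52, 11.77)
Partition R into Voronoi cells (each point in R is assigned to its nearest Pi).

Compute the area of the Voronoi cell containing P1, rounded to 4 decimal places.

1. box [0,70]×[0,60]: [(0, 0) (70, 0) (70, 60) (0, 60)]
2. ⊥bis P1·P0 via (26.005,38.7): [(0, 0) (27.6253, 0) (25.1132, 60) (0, 60)]  |A|=1582.1551
3. ⊥bis P1·P2 via (3.955,35.165): [(0, 35.6396) (26.2651, 32.4878) (25.1132, 60) (0, 60)]  |A|=665.3741
4. ⊥bis P1·P3 via (14.895,24.78): [(0, 35.6396) (24.5805, 32.6899) (26.2012, 34.0136) (25.1132, 60) (0, 60)]  |A|=664.0954
5. canonical 5-gon: [(0, 35.6396) (24.5805, 32.6899) (26.2012, 34.0136) (25.1132, 60) (0, 60)]
6. shoelace: 664.0954

Area of P1's cell: 664.0954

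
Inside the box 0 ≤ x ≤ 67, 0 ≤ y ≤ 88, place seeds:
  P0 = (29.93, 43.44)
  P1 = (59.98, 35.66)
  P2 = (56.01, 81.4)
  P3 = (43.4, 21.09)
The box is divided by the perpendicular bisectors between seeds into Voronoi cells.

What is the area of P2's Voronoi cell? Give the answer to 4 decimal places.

Area of P2's cell: 1173.2106

1. box [0,67]×[0,88]: [(0, 0) (67, 0) (67, 88) (0, 88)]
2. ⊥bis P2·P0 via (42.97,62.42): [(67, 45.9105) (67, 88) (5.7378, 88)]  |A|=1289.2499
3. ⊥bis P2·P1 via (57.995,58.53): [(49.6822, 57.8085) (67, 59.3116) (67, 88) (5.7378, 88)]  |A|=1173.2106
4. ⊥bis P2·P3 via (49.705,51.245): [(49.6822, 57.8085) (67, 59.3116) (67, 88) (5.7378, 88)]  |A|=1173.2106
5. canonical 4-gon: [(49.6822, 57.8085) (67, 59.3116) (67, 88) (5.7378, 88)]
6. shoelace: 1173.2106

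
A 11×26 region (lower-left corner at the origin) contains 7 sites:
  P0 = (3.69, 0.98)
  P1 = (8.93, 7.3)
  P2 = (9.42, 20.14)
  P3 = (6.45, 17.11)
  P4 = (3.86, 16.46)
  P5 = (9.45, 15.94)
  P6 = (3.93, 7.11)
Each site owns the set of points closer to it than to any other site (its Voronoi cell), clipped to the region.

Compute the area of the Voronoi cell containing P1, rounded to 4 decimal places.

Area of P1's cell: 43.6301

1. box [0,11]×[0,26]: [(0, 0) (11, 0) (11, 26) (0, 26)]
2. ⊥bis P1·P0 via (6.31,4.14): [(0, 9.3717) (11, 0.2515) (11, 26) (0, 26)]  |A|=233.0726
3. ⊥bis P1·P2 via (9.175,13.72): [(0, 14.0701) (0, 9.3717) (11, 0.2515) (11, 13.6504)]  |A|=99.5353
4. ⊥bis P1·P3 via (7.69,12.205): [(0, 10.2609) (0, 9.3717) (11, 0.2515) (11, 13.0418)]  |A|=75.2376
5. ⊥bis P1·P4 via (6.395,11.88): [(6.3871, 11.8756) (0.7459, 8.7533) (11, 0.2515) (11, 13.0418)]  |A|=69.4889
6. ⊥bis P1·P5 via (9.19,11.62): [(6.2454, 11.7972) (0.7459, 8.7533) (11, 0.2515) (11, 11.5111)]  |A|=65.7517
7. ⊥bis P1·P6 via (6.43,7.205): [(6.2555, 11.7966) (6.5542, 3.9376) (11, 0.2515) (11, 11.5111)]  |A|=43.6301
8. canonical 4-gon: [(6.2555, 11.7966) (6.5542, 3.9376) (11, 0.2515) (11, 11.5111)]
9. shoelace: 43.6301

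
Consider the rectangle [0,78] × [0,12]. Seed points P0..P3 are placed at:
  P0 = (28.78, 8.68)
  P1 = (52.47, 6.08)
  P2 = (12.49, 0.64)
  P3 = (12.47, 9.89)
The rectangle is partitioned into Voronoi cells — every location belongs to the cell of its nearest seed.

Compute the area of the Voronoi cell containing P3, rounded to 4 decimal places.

1. box [0,78]×[0,12]: [(0, 0) (78, 0) (78, 12) (0, 12)]
2. ⊥bis P3·P0 via (20.625,9.285): [(0, 0) (19.9362, 0) (20.8264, 12) (0, 12)]  |A|=244.5755
3. ⊥bis P3·P1 via (32.47,7.985): [(0, 0) (19.9362, 0) (20.8264, 12) (0, 12)]  |A|=244.5755
4. ⊥bis P3·P2 via (12.48,5.265): [(0, 5.238) (20.328, 5.282) (20.8264, 12) (0, 12)]  |A|=138.6852
5. canonical 4-gon: [(0, 5.238) (20.328, 5.282) (20.8264, 12) (0, 12)]
6. shoelace: 138.6852

Area of P3's cell: 138.6852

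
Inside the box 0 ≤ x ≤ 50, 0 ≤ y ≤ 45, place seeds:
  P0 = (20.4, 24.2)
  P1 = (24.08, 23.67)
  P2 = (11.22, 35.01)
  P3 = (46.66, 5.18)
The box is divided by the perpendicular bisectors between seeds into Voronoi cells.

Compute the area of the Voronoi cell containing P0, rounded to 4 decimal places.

1. box [0,50]×[0,45]: [(0, 0) (50, 0) (50, 45) (0, 45)]
2. ⊥bis P0·P1 via (22.24,23.935): [(0, 0) (18.7928, 0) (25.2738, 45) (0, 45)]  |A|=991.4998
3. ⊥bis P0·P2 via (15.81,29.605): [(0, 16.1789) (0, 0) (18.7928, 0) (24.0664, 36.6165)]  |A|=538.7479
4. ⊥bis P0·P3 via (33.53,14.69): [(0, 16.1789) (0, 0) (18.7928, 0) (24.0664, 36.6165)]  |A|=538.7479
5. canonical 4-gon: [(0, 16.1789) (0, 0) (18.7928, 0) (24.0664, 36.6165)]
6. shoelace: 538.7479

Area of P0's cell: 538.7479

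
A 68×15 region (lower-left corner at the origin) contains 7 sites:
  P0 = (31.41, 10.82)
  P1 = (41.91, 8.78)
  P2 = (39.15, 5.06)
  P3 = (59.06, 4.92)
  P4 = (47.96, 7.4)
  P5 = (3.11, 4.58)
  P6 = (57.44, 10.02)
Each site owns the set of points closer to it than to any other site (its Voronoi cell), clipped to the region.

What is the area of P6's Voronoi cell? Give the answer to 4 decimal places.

Area of P6's cell: 109.3246

1. box [0,68]×[0,15]: [(0, 0) (68, 0) (68, 15) (0, 15)]
2. ⊥bis P6·P0 via (44.425,10.42): [(44.1048, 0) (68, 0) (68, 15) (44.5658, 15)]  |A|=354.9711
3. ⊥bis P6·P1 via (49.675,9.4): [(50.4255, 0) (68, 0) (68, 15) (49.2279, 15)]  |A|=272.5994
4. ⊥bis P6·P2 via (48.295,7.54): [(50.4255, 0) (68, 0) (68, 15) (49.2279, 15)]  |A|=272.5994
5. ⊥bis P6·P3 via (58.25,7.47): [(50.0374, 4.8613) (68, 10.5671) (68, 15) (49.2279, 15)]  |A|=134.9762
6. ⊥bis P6·P4 via (52.7,8.71): [(53.4629, 5.9494) (68, 10.5671) (68, 15) (50.9616, 15)]  |A|=109.3246
7. ⊥bis P6·P5 via (30.275,7.3): [(53.4629, 5.9494) (68, 10.5671) (68, 15) (50.9616, 15)]  |A|=109.3246
8. canonical 4-gon: [(53.4629, 5.9494) (68, 10.5671) (68, 15) (50.9616, 15)]
9. shoelace: 109.3246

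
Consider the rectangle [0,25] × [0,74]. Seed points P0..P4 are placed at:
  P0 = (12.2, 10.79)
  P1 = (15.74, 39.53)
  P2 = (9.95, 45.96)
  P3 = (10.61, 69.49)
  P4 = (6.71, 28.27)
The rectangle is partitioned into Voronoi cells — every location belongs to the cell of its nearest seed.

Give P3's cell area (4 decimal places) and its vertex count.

Area of P3's cell: 408.4317 (4 vertices)

1. box [0,25]×[0,74]: [(0, 0) (25, 0) (25, 74) (0, 74)]
2. ⊥bis P3·P0 via (11.405,40.14): [(0, 39.8311) (25, 40.5082) (25, 74) (0, 74)]  |A|=845.7585
3. ⊥bis P3·P1 via (13.175,54.51): [(0, 52.2541) (25, 56.5348) (25, 74) (0, 74)]  |A|=490.1395
4. ⊥bis P3·P2 via (10.28,57.725): [(0, 58.0133) (25, 57.3121) (25, 74) (0, 74)]  |A|=408.4317
5. ⊥bis P3·P4 via (8.66,48.88): [(0, 58.0133) (25, 57.3121) (25, 74) (0, 74)]  |A|=408.4317
6. canonical 4-gon: [(0, 58.0133) (25, 57.3121) (25, 74) (0, 74)]
7. shoelace: 408.4317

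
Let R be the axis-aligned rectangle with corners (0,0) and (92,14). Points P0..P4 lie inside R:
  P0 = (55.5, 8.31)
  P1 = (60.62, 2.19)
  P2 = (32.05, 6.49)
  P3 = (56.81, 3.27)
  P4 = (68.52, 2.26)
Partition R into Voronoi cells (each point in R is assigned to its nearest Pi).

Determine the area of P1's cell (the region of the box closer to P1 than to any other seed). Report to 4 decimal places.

Area of P1's cell: 47.3008

1. box [0,92]×[0,14]: [(0, 0) (92, 0) (92, 14) (0, 14)]
2. ⊥bis P1·P0 via (58.06,5.25): [(51.7846, 0) (92, 0) (92, 14) (68.519, 14)]  |A|=445.8748
3. ⊥bis P1·P2 via (46.335,4.34): [(51.7846, 0) (92, 0) (92, 14) (68.519, 14)]  |A|=445.8748
4. ⊥bis P1·P3 via (58.715,2.73): [(59.855, 6.7517) (57.9411, 0) (92, 0) (92, 14) (68.519, 14)]  |A|=425.0913
5. ⊥bis P1·P4 via (64.57,2.225): [(64.4955, 10.6339) (59.855, 6.7517) (57.9411, 0) (64.5897, 0)]  |A|=47.3008
6. canonical 4-gon: [(64.4955, 10.6339) (59.855, 6.7517) (57.9411, 0) (64.5897, 0)]
7. shoelace: 47.3008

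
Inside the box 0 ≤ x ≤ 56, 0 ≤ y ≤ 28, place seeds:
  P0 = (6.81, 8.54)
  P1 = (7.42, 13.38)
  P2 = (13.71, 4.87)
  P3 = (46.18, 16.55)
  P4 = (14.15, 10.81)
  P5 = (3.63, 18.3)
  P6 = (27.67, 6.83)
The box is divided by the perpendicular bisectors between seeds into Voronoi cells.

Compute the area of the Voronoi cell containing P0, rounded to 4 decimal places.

1. box [0,56]×[0,28]: [(0, 0) (56, 0) (56, 28) (0, 28)]
2. ⊥bis P0·P1 via (7.115,10.96): [(0, 11.8567) (0, 0) (56, 0) (56, 4.7989)]  |A|=466.3568
3. ⊥bis P0·P2 via (10.26,6.705): [(12.1834, 10.3212) (0, 11.8567) (0, 0) (6.6937, 0)]  |A|=106.7713
4. ⊥bis P0·P3 via (26.495,12.545): [(12.1834, 10.3212) (0, 11.8567) (0, 0) (6.6937, 0)]  |A|=106.7713
5. ⊥bis P0·P4 via (10.48,9.675): [(10.9799, 8.0585) (10.203, 10.5708) (0, 11.8567) (0, 0) (6.6937, 0)]  |A|=104.3805
6. ⊥bis P0·P5 via (5.22,13.42): [(10.9799, 8.0585) (10.203, 10.5708) (0.3043, 11.8184) (0, 11.7192) (0, 0) (6.6937, 0)]  |A|=104.3596
7. ⊥bis P0·P6 via (17.24,7.685): [(10.9799, 8.0585) (10.203, 10.5708) (0.3043, 11.8184) (0, 11.7192) (0, 0) (6.6937, 0)]  |A|=104.3596
8. canonical 6-gon: [(10.9799, 8.0585) (10.203, 10.5708) (0.3043, 11.8184) (0, 11.7192) (0, 0) (6.6937, 0)]
9. shoelace: 104.3596

Area of P0's cell: 104.3596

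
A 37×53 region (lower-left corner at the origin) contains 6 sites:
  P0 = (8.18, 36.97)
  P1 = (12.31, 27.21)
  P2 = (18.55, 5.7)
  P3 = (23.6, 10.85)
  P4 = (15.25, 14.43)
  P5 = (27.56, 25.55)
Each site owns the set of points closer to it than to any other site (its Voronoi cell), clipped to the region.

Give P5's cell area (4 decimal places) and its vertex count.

1. box [0,37]×[0,53]: [(0, 0) (37, 0) (37, 53) (0, 53)]
2. ⊥bis P5·P0 via (17.87,31.26): [(0, 0.9342) (0, 0) (37, 0) (37, 53) (30.6807, 53)]  |A|=1162.2932
3. ⊥bis P5·P1 via (19.935,26.38): [(21.0544, 36.6641) (17.0635, 0) (37, 0) (37, 53) (30.6807, 53)]  |A|=839.6504
4. ⊥bis P5·P2 via (23.055,15.625): [(21.0544, 36.6641) (18.9663, 17.4809) (37, 9.2953) (37, 53) (30.6807, 53)]  |A|=581.5821
5. ⊥bis P5·P3 via (25.58,18.2): [(21.0544, 36.6641) (19.2308, 19.9104) (37, 15.1236) (37, 53) (30.6807, 53)]  |A|=506.8109
6. ⊥bis P5·P4 via (21.405,19.99): [(21.0544, 36.6641) (19.4723, 22.1295) (22.1993, 19.1107) (37, 15.1236) (37, 53) (30.6807, 53)]  |A|=503.4206
7. canonical 6-gon: [(21.0544, 36.6641) (19.4723, 22.1295) (22.1993, 19.1107) (37, 15.1236) (37, 53) (30.6807, 53)]
8. shoelace: 503.4206

Area of P5's cell: 503.4206 (6 vertices)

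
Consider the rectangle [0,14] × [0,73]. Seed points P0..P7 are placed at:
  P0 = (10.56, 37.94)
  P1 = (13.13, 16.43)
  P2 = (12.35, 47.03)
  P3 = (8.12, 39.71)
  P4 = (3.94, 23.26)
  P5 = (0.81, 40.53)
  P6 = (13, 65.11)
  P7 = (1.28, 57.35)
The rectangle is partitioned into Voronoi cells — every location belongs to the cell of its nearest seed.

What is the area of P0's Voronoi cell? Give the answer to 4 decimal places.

1. box [0,14]×[0,73]: [(0, 0) (14, 0) (14, 73) (0, 73)]
2. ⊥bis P0·P1 via (11.845,27.185): [(0, 25.7698) (14, 27.4425) (14, 73) (0, 73)]  |A|=649.5143
3. ⊥bis P0·P2 via (11.455,42.485): [(0, 44.7407) (0, 25.7698) (14, 27.4425) (14, 41.9838)]  |A|=234.5862
4. ⊥bis P0·P3 via (9.34,38.825): [(11.9275, 42.392) (0, 25.9495) (0, 25.7698) (14, 27.4425) (14, 41.9838)]  |A|=122.5201
5. ⊥bis P0·P4 via (7.25,30.6): [(11.9275, 42.392) (4.329, 31.9172) (14, 27.5561) (14, 41.9838)]  |A|=82.1702
6. ⊥bis P0·P5 via (5.685,39.235): [(11.9275, 42.392) (4.329, 31.9172) (14, 27.5561) (14, 41.9838)]  |A|=82.1702
7. ⊥bis P0·P6 via (11.78,51.525): [(11.9275, 42.392) (4.329, 31.9172) (14, 27.5561) (14, 41.9838)]  |A|=82.1702
8. ⊥bis P0·P7 via (5.92,47.645): [(11.9275, 42.392) (4.329, 31.9172) (14, 27.5561) (14, 41.9838)]  |A|=82.1702
9. canonical 4-gon: [(11.9275, 42.392) (4.329, 31.9172) (14, 27.5561) (14, 41.9838)]
10. shoelace: 82.1702

Area of P0's cell: 82.1702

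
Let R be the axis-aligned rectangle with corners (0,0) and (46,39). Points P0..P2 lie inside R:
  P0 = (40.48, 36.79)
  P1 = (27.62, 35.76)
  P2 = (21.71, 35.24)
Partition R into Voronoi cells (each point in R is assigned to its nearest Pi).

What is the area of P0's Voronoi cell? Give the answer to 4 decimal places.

1. box [0,46]×[0,39]: [(0, 0) (46, 0) (46, 39) (0, 39)]
2. ⊥bis P0·P1 via (34.05,36.275): [(36.9554, 0) (46, 0) (46, 39) (33.8317, 39)]  |A|=413.651
3. ⊥bis P0·P2 via (31.095,36.015): [(36.9554, 0) (46, 0) (46, 39) (33.8317, 39)]  |A|=413.651
4. canonical 4-gon: [(36.9554, 0) (46, 0) (46, 39) (33.8317, 39)]
5. shoelace: 413.651

Area of P0's cell: 413.6510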